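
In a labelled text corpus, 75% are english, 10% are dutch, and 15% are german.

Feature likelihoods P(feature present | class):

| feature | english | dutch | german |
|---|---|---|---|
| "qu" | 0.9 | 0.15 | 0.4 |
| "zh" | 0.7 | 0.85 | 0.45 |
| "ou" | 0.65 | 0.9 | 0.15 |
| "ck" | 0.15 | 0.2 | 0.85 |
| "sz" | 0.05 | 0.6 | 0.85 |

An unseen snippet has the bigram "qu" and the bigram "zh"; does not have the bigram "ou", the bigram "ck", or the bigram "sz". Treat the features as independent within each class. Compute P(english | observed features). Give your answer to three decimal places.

0.993

english: 0.75 × 0.9 × 0.7 × (1−0.65) × (1−0.15) × (1−0.05) = 0.1335403125
dutch: 0.1 × 0.15 × 0.85 × (1−0.9) × (1−0.2) × (1−0.6) = 0.000408
german: 0.15 × 0.4 × 0.45 × (1−0.15) × (1−0.85) × (1−0.85) = 0.000516375
P(english | x) = 0.1335403125 / 0.1344646875 ≈ 0.993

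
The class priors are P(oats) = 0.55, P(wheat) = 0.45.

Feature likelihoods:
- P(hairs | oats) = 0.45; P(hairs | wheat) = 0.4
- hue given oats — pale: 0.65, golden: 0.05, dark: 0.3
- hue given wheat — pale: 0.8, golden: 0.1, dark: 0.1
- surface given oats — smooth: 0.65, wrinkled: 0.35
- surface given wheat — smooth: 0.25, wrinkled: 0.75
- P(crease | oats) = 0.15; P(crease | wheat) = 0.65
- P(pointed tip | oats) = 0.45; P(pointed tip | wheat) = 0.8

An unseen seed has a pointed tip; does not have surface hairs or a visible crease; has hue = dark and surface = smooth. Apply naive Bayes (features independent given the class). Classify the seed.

oats

oats: 0.55 × (1−0.45) × 0.3 × 0.65 × (1−0.15) × 0.45 = 0.02256271875
wheat: 0.45 × (1−0.4) × 0.1 × 0.25 × (1−0.65) × 0.8 = 0.00189
Highest score → oats.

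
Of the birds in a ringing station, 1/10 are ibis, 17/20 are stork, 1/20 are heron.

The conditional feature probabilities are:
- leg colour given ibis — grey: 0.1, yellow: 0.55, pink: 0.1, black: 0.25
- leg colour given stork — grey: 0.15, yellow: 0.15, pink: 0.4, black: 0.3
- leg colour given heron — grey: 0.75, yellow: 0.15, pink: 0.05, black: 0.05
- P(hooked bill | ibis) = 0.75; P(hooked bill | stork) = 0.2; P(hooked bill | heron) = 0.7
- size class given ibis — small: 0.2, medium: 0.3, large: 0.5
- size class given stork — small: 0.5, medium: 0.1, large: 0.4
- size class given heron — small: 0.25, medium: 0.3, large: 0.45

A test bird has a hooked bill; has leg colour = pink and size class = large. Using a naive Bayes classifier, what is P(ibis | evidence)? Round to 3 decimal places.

ibis: 0.1 × 0.1 × 0.75 × 0.5 = 0.00375
stork: 0.85 × 0.4 × 0.2 × 0.4 = 0.0272
heron: 0.05 × 0.05 × 0.7 × 0.45 = 0.0007875
P(ibis | x) = 0.00375 / 0.0317375 ≈ 0.118

0.118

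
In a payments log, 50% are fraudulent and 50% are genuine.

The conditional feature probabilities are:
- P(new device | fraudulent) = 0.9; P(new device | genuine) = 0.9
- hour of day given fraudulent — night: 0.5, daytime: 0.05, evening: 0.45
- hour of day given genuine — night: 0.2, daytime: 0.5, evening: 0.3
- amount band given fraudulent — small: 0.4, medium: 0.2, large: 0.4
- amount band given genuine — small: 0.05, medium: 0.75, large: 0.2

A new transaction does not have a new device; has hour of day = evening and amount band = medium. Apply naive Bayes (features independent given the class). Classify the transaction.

fraudulent: 0.5 × (1−0.9) × 0.45 × 0.2 = 0.0045
genuine: 0.5 × (1−0.9) × 0.3 × 0.75 = 0.01125
Highest score → genuine.

genuine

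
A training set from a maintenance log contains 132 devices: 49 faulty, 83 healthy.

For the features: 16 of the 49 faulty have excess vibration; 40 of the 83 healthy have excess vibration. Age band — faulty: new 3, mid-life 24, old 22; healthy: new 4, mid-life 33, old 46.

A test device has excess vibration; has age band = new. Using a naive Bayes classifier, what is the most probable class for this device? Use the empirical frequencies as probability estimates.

healthy

faulty: (49/132) × (16/49) × (3/49) ≈ 0.00742115
healthy: (83/132) × (40/83) × (4/83) ≈ 0.0146039
Highest score → healthy.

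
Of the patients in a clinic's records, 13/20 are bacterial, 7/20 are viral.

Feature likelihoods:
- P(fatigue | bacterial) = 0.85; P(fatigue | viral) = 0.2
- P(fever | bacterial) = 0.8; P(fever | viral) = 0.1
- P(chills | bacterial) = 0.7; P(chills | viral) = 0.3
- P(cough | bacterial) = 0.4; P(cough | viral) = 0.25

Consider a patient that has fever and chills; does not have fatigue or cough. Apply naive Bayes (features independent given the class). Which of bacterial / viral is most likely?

bacterial

bacterial: 0.65 × (1−0.85) × 0.8 × 0.7 × (1−0.4) = 0.03276
viral: 0.35 × (1−0.2) × 0.1 × 0.3 × (1−0.25) = 0.0063
Highest score → bacterial.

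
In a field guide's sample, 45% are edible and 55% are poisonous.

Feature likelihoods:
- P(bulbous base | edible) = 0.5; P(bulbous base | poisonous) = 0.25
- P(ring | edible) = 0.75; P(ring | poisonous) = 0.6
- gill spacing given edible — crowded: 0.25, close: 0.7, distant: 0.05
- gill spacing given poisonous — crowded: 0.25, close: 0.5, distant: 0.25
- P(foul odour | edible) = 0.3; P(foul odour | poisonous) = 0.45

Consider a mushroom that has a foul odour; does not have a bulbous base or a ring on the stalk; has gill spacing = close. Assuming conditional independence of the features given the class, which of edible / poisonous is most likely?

edible: 0.45 × (1−0.5) × (1−0.75) × 0.7 × 0.3 = 0.0118125
poisonous: 0.55 × (1−0.25) × (1−0.6) × 0.5 × 0.45 = 0.037125
Highest score → poisonous.

poisonous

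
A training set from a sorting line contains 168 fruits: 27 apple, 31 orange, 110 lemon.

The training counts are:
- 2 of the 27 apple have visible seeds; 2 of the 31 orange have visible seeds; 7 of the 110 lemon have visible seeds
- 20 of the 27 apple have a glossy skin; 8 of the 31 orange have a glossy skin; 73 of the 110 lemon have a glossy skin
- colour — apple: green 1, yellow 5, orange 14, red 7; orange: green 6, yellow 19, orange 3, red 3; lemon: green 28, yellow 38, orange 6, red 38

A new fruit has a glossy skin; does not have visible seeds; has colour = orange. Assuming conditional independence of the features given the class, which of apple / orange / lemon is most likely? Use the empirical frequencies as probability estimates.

apple

apple: (27/168) × (25/27) × (20/27) × (14/27) ≈ 0.0571559
orange: (31/168) × (29/31) × (8/31) × (3/31) ≈ 0.00431099
lemon: (110/168) × (103/110) × (73/110) × (6/110) ≈ 0.022193
Highest score → apple.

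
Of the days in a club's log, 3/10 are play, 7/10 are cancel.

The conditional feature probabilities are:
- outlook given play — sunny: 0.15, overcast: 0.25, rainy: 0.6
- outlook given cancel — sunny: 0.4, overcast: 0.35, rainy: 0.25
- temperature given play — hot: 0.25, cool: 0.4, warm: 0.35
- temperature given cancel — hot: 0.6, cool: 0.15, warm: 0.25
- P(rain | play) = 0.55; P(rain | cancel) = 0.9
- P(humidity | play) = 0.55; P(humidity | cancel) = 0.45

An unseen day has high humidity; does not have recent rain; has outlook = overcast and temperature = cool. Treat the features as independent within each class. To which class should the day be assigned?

play

play: 0.3 × 0.25 × 0.4 × (1−0.55) × 0.55 = 0.007425
cancel: 0.7 × 0.35 × 0.15 × (1−0.9) × 0.45 = 0.00165375
Highest score → play.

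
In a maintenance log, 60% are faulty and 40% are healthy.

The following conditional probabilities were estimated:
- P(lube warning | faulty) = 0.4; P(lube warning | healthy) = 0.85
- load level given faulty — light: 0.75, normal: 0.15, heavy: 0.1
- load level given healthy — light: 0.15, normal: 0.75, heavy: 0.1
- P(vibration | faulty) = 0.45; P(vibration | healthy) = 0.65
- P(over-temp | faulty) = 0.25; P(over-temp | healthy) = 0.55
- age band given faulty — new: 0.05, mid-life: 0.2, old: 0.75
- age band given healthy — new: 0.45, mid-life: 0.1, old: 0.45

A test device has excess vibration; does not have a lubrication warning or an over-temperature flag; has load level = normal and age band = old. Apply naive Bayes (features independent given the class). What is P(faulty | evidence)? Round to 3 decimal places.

0.698

faulty: 0.6 × (1−0.4) × 0.15 × 0.45 × (1−0.25) × 0.75 = 0.01366875
healthy: 0.4 × (1−0.85) × 0.75 × 0.65 × (1−0.55) × 0.45 = 0.005923125
P(faulty | x) = 0.01366875 / 0.019591875 ≈ 0.698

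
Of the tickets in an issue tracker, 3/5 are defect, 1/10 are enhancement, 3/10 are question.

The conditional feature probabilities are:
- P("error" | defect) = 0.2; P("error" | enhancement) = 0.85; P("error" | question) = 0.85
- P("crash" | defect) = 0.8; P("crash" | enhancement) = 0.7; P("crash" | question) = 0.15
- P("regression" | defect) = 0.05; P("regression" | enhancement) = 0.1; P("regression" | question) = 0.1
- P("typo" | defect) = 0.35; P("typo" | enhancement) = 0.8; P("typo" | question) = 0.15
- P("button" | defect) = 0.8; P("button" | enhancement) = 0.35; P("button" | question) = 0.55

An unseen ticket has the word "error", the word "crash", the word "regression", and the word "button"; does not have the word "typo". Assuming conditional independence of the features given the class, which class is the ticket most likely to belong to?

defect

defect: 0.6 × 0.2 × 0.8 × 0.05 × (1−0.35) × 0.8 = 0.002496
enhancement: 0.1 × 0.85 × 0.7 × 0.1 × (1−0.8) × 0.35 = 0.0004165
question: 0.3 × 0.85 × 0.15 × 0.1 × (1−0.15) × 0.55 = 0.0017881875
Highest score → defect.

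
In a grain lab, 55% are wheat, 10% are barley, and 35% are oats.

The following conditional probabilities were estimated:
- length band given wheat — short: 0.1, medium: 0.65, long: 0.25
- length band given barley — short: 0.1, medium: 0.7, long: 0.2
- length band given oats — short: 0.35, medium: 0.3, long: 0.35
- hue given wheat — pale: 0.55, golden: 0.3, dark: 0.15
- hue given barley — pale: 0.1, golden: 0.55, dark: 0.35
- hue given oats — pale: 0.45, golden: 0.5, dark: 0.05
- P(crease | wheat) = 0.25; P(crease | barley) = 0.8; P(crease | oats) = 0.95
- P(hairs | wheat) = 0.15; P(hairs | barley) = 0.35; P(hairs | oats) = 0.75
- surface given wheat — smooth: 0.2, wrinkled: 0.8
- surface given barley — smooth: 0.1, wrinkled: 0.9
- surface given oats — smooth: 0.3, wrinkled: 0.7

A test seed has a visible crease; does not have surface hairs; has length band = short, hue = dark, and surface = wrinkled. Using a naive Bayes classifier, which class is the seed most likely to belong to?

barley

wheat: 0.55 × 0.1 × 0.15 × 0.25 × (1−0.15) × 0.8 = 0.0014025
barley: 0.1 × 0.1 × 0.35 × 0.8 × (1−0.35) × 0.9 = 0.001638
oats: 0.35 × 0.35 × 0.05 × 0.95 × (1−0.75) × 0.7 = 0.00101828125
Highest score → barley.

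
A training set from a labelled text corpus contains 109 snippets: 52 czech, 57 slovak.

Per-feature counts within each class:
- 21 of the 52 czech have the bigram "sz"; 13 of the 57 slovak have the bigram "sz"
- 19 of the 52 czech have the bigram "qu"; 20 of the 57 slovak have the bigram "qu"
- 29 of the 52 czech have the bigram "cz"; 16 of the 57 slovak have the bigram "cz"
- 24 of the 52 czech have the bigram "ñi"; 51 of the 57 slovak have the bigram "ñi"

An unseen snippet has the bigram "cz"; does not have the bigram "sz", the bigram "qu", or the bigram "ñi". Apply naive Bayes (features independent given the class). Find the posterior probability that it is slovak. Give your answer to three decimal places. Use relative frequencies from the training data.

czech: (52/109) × (31/52) × (33/52) × (29/52) × (28/52) ≈ 0.0541995
slovak: (57/109) × (44/57) × (37/57) × (16/57) × (6/57) ≈ 0.00774238
P(slovak | x) = 0.00774238 / 0.06194188 ≈ 0.125

0.125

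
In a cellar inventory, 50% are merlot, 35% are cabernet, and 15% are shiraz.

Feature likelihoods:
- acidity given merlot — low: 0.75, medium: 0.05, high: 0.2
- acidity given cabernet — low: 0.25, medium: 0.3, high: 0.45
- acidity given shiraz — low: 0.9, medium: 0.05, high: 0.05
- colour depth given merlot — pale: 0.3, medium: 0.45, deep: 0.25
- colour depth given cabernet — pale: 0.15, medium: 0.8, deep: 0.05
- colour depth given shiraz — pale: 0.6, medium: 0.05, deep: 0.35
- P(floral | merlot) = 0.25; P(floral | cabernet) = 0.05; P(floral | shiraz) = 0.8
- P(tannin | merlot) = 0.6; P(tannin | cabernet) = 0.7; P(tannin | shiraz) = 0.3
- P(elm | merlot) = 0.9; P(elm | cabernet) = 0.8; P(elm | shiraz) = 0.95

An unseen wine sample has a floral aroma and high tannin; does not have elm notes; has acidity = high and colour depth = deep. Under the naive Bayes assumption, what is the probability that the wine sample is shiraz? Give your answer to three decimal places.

merlot: 0.5 × 0.2 × 0.25 × 0.25 × 0.6 × (1−0.9) = 0.000375
cabernet: 0.35 × 0.45 × 0.05 × 0.05 × 0.7 × (1−0.8) = 0.000055125
shiraz: 0.15 × 0.05 × 0.35 × 0.8 × 0.3 × (1−0.95) = 0.0000315
P(shiraz | x) = 0.0000315 / 0.000461625 ≈ 0.068

0.068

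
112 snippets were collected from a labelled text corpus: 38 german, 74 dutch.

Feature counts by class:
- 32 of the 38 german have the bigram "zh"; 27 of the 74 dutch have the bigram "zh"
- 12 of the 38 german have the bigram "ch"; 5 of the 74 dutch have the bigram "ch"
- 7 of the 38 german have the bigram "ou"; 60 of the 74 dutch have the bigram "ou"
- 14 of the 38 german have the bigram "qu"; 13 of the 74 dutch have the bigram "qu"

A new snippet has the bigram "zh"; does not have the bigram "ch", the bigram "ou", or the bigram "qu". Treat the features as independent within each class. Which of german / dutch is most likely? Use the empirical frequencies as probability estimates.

german: (38/112) × (32/38) × (26/38) × (31/38) × (24/38) ≈ 0.100723
dutch: (74/112) × (27/74) × (69/74) × (14/74) × (61/74) ≈ 0.0350556
Highest score → german.

german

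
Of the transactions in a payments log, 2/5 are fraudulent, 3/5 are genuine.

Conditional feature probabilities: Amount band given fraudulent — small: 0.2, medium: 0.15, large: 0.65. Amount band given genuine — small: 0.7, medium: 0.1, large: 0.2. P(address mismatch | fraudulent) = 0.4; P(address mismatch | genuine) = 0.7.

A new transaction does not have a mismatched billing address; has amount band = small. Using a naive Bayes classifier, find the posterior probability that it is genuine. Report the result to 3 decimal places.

0.724

fraudulent: 0.4 × 0.2 × (1−0.4) = 0.048
genuine: 0.6 × 0.7 × (1−0.7) = 0.126
P(genuine | x) = 0.126 / 0.174 ≈ 0.724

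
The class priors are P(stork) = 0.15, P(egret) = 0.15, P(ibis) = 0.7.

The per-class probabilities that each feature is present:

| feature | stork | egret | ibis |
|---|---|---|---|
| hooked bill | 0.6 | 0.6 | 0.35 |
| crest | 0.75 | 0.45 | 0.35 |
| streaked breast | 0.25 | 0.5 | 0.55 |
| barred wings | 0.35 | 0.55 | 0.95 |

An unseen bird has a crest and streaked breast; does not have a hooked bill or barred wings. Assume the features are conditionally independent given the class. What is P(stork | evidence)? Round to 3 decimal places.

0.412

stork: 0.15 × (1−0.6) × 0.75 × 0.25 × (1−0.35) = 0.0073125
egret: 0.15 × (1−0.6) × 0.45 × 0.5 × (1−0.55) = 0.006075
ibis: 0.7 × (1−0.35) × 0.35 × 0.55 × (1−0.95) = 0.004379375
P(stork | x) = 0.0073125 / 0.017766875 ≈ 0.412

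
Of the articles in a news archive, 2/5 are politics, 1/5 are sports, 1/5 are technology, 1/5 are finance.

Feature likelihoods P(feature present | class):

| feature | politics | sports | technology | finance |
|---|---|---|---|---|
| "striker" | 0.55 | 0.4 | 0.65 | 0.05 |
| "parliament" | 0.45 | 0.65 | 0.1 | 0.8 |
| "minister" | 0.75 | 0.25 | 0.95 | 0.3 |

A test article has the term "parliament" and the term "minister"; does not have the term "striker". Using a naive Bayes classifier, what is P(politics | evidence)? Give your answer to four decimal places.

politics: 0.4 × (1−0.55) × 0.45 × 0.75 = 0.06075
sports: 0.2 × (1−0.4) × 0.65 × 0.25 = 0.0195
technology: 0.2 × (1−0.65) × 0.1 × 0.95 = 0.00665
finance: 0.2 × (1−0.05) × 0.8 × 0.3 = 0.0456
P(politics | x) = 0.06075 / 0.1325 ≈ 0.4585

0.4585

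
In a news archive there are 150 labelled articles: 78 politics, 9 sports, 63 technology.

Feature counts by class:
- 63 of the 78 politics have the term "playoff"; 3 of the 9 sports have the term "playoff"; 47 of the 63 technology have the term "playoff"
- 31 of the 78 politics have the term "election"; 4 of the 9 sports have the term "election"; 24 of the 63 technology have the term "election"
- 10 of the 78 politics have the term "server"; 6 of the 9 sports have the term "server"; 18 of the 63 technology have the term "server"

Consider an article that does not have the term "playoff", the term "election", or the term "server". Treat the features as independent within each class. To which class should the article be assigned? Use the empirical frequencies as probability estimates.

politics: (78/150) × (15/78) × (47/78) × (68/78) ≈ 0.0525312
sports: (9/150) × (6/9) × (5/9) × (3/9) ≈ 0.00740741
technology: (63/150) × (16/63) × (39/63) × (45/63) ≈ 0.0471655
Highest score → politics.

politics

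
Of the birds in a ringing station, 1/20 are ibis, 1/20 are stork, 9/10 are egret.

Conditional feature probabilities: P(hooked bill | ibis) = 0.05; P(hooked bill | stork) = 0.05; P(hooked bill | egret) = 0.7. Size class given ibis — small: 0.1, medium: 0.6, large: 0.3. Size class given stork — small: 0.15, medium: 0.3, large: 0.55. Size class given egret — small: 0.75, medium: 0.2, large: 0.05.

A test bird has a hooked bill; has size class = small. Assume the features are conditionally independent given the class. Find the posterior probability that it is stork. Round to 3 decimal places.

ibis: 0.05 × 0.05 × 0.1 = 0.00025
stork: 0.05 × 0.05 × 0.15 = 0.000375
egret: 0.9 × 0.7 × 0.75 = 0.4725
P(stork | x) = 0.000375 / 0.473125 ≈ 0.001

0.001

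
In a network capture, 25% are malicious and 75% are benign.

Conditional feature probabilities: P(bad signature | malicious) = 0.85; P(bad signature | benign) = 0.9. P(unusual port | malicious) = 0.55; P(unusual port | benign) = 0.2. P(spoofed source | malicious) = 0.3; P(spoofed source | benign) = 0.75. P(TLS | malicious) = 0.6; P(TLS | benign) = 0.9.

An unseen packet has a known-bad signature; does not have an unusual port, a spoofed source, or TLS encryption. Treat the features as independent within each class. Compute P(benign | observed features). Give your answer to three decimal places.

malicious: 0.25 × 0.85 × (1−0.55) × (1−0.3) × (1−0.6) = 0.026775
benign: 0.75 × 0.9 × (1−0.2) × (1−0.75) × (1−0.9) = 0.0135
P(benign | x) = 0.0135 / 0.040275 ≈ 0.335

0.335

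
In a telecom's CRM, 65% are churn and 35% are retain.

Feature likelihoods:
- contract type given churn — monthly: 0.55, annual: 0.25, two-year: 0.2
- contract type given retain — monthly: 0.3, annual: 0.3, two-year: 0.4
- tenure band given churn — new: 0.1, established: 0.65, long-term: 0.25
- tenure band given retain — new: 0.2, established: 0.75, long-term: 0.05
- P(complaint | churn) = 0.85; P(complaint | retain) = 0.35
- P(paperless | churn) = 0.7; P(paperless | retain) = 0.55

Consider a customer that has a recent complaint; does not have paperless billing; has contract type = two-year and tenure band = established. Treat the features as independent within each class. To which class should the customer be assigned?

churn: 0.65 × 0.2 × 0.65 × 0.85 × (1−0.7) = 0.0215475
retain: 0.35 × 0.4 × 0.75 × 0.35 × (1−0.55) = 0.0165375
Highest score → churn.

churn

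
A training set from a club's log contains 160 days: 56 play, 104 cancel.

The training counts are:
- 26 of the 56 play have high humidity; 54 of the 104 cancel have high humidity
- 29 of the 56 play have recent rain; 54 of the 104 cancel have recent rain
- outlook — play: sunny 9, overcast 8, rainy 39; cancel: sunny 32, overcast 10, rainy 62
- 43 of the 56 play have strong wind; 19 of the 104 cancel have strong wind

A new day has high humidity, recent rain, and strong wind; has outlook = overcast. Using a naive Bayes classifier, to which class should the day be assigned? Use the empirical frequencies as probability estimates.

play

play: (56/160) × (26/56) × (29/56) × (8/56) × (43/56) ≈ 0.00923094
cancel: (104/160) × (54/104) × (54/104) × (10/104) × (19/104) ≈ 0.00307837
Highest score → play.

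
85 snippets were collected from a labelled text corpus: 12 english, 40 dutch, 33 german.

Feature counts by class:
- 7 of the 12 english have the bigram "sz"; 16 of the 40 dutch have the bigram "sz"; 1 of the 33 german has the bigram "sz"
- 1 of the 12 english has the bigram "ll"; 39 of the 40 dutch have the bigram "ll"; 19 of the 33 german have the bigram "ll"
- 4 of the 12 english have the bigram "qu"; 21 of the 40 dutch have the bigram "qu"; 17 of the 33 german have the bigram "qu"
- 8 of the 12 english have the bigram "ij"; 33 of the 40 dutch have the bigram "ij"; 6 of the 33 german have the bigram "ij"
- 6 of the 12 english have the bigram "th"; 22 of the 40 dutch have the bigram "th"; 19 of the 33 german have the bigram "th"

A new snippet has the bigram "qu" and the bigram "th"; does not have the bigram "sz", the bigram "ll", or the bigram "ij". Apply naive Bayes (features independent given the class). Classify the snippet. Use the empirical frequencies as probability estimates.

english: (12/85) × (5/12) × (11/12) × (4/12) × (4/12) × (6/12) ≈ 0.00299564
dutch: (40/85) × (24/40) × (1/40) × (21/40) × (7/40) × (22/40) ≈ 0.000356691
german: (33/85) × (32/33) × (14/33) × (17/33) × (27/33) × (19/33) ≈ 0.0387587
Highest score → german.

german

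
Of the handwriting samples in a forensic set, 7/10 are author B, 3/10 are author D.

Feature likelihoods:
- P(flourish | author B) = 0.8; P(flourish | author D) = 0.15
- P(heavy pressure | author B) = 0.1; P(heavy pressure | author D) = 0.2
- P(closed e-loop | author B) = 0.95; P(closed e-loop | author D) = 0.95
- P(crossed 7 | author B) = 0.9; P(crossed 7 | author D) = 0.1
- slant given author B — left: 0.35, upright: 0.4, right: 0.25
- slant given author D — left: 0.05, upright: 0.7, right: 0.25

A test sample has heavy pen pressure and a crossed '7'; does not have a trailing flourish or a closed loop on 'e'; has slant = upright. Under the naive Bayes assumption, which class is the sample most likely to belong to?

author B

author B: 0.7 × (1−0.8) × 0.1 × (1−0.95) × 0.9 × 0.4 = 0.000252
author D: 0.3 × (1−0.15) × 0.2 × (1−0.95) × 0.1 × 0.7 = 0.0001785
Highest score → author B.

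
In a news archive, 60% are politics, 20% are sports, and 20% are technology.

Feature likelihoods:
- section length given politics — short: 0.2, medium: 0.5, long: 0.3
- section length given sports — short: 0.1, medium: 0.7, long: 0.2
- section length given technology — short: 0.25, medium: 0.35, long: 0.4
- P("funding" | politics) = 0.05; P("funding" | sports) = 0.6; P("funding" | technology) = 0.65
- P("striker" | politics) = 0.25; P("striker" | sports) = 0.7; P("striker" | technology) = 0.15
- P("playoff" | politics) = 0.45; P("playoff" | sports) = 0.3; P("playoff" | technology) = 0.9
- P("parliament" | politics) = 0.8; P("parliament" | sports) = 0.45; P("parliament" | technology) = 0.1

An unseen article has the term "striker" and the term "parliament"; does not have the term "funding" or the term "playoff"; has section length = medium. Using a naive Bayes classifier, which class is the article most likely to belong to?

politics

politics: 0.6 × 0.5 × (1−0.05) × 0.25 × (1−0.45) × 0.8 = 0.03135
sports: 0.2 × 0.7 × (1−0.6) × 0.7 × (1−0.3) × 0.45 = 0.012348
technology: 0.2 × 0.35 × (1−0.65) × 0.15 × (1−0.9) × 0.1 = 0.00003675
Highest score → politics.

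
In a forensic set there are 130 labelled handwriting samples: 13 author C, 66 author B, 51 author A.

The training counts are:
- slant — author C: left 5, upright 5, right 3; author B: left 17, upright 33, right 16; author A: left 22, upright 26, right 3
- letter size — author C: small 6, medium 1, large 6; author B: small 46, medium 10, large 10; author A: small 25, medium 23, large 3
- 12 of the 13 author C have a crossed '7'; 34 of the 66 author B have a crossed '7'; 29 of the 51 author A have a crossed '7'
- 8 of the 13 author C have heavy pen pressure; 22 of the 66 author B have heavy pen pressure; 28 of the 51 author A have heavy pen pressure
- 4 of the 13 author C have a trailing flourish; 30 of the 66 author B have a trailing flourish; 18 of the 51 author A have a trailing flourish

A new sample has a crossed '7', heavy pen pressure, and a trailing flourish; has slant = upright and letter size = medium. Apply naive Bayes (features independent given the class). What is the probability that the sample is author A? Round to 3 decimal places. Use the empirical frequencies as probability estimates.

0.738

author C: (13/130) × (5/13) × (1/13) × (12/13) × (8/13) × (4/13) ≈ 0.000517112
author B: (66/130) × (33/66) × (10/66) × (34/66) × (22/66) × (30/66) ≈ 0.00300205
author A: (51/130) × (26/51) × (23/51) × (29/51) × (28/51) × (18/51) ≈ 0.00993815
P(author A | x) = 0.00993815 / 0.013457312 ≈ 0.738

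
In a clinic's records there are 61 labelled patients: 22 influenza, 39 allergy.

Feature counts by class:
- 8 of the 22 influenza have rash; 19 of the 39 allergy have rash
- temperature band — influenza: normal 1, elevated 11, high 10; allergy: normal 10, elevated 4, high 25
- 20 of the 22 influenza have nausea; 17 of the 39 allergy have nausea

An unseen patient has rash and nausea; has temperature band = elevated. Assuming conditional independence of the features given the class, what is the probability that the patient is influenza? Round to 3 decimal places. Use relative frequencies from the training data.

0.811

influenza: (22/61) × (8/22) × (11/22) × (20/22) ≈ 0.0596125
allergy: (39/61) × (19/39) × (4/39) × (17/39) ≈ 0.0139253
P(influenza | x) = 0.0596125 / 0.0735378 ≈ 0.811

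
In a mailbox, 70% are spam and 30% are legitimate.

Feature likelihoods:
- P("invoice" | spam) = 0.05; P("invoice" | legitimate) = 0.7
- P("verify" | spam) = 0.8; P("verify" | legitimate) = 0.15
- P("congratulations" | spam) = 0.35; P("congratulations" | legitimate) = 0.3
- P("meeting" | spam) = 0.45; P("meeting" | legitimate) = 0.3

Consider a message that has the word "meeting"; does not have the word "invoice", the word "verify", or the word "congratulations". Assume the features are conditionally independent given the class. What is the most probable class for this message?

spam: 0.7 × (1−0.05) × (1−0.8) × (1−0.35) × 0.45 = 0.0389025
legitimate: 0.3 × (1−0.7) × (1−0.15) × (1−0.3) × 0.3 = 0.016065
Highest score → spam.

spam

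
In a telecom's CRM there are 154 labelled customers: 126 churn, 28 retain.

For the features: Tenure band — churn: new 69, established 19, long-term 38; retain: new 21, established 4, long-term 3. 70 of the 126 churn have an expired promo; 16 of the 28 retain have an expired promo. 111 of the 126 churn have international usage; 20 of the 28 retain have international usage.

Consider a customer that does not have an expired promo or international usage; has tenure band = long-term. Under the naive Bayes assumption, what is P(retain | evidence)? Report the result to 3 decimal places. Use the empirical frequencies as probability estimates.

churn: (126/154) × (38/126) × (56/126) × (15/126) ≈ 0.0130557
retain: (28/154) × (3/28) × (12/28) × (8/28) ≈ 0.00238537
P(retain | x) = 0.00238537 / 0.01544107 ≈ 0.154

0.154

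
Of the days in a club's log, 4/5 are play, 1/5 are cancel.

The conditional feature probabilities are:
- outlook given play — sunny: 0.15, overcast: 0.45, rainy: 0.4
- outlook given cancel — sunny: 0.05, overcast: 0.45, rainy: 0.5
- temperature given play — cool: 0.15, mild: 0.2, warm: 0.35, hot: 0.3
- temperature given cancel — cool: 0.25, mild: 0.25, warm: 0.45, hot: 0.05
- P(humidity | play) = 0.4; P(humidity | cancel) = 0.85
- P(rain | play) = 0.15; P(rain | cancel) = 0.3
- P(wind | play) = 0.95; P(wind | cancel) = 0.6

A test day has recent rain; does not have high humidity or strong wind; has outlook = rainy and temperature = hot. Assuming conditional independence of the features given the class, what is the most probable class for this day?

play: 0.8 × 0.4 × 0.3 × (1−0.4) × 0.15 × (1−0.95) = 0.000432
cancel: 0.2 × 0.5 × 0.05 × (1−0.85) × 0.3 × (1−0.6) = 0.00009
Highest score → play.

play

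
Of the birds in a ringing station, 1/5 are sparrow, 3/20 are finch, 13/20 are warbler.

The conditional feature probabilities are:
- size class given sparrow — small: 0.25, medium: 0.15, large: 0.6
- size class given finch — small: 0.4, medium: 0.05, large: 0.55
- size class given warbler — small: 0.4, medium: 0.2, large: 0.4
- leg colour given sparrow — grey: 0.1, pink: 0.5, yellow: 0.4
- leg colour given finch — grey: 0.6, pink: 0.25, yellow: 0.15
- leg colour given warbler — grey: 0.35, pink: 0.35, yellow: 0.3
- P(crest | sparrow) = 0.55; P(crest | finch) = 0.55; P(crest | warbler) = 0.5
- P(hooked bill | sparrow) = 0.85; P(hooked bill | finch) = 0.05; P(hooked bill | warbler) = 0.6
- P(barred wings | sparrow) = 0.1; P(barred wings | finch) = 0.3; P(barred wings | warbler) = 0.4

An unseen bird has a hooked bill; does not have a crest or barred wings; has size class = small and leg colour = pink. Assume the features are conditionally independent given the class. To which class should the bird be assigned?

warbler

sparrow: 0.2 × 0.25 × 0.5 × (1−0.55) × 0.85 × (1−0.1) = 0.00860625
finch: 0.15 × 0.4 × 0.25 × (1−0.55) × 0.05 × (1−0.3) = 0.00023625
warbler: 0.65 × 0.4 × 0.35 × (1−0.5) × 0.6 × (1−0.4) = 0.01638
Highest score → warbler.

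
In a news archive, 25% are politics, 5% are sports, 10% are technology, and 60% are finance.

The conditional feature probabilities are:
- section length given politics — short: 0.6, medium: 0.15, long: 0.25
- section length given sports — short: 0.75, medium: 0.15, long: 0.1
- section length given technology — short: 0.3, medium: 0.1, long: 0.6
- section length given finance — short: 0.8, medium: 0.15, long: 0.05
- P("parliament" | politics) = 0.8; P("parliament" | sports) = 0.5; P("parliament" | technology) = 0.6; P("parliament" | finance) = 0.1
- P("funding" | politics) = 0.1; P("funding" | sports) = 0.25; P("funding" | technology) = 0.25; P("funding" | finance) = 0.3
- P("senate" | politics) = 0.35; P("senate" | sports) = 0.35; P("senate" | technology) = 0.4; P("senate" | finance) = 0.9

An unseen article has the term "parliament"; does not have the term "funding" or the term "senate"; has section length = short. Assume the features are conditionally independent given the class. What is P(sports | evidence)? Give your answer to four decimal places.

politics: 0.25 × 0.6 × 0.8 × (1−0.1) × (1−0.35) = 0.0702
sports: 0.05 × 0.75 × 0.5 × (1−0.25) × (1−0.35) = 0.009140625
technology: 0.1 × 0.3 × 0.6 × (1−0.25) × (1−0.4) = 0.0081
finance: 0.6 × 0.8 × 0.1 × (1−0.3) × (1−0.9) = 0.00336
P(sports | x) = 0.009140625 / 0.090800625 ≈ 0.1007

0.1007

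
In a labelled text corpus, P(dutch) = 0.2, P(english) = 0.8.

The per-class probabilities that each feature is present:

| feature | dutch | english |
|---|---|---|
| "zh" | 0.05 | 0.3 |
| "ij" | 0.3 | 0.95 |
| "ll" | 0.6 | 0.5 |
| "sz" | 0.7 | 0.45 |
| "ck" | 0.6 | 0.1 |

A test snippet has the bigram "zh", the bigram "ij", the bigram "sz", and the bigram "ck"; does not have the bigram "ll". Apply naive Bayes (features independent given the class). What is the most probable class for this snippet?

dutch: 0.2 × 0.05 × 0.3 × (1−0.6) × 0.7 × 0.6 = 0.000504
english: 0.8 × 0.3 × 0.95 × (1−0.5) × 0.45 × 0.1 = 0.00513
Highest score → english.

english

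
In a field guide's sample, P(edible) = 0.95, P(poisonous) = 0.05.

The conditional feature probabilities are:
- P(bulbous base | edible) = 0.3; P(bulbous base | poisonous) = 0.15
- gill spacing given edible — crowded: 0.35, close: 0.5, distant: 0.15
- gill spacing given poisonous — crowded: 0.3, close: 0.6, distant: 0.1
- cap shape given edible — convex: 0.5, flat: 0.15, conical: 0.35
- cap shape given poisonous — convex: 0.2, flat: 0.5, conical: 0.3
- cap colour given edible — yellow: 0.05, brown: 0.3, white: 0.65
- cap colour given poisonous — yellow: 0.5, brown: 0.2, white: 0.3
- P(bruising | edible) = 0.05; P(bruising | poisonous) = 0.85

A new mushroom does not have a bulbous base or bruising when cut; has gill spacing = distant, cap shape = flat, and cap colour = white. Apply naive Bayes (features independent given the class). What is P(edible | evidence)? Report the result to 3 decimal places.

edible: 0.95 × (1−0.3) × 0.15 × 0.15 × 0.65 × (1−0.05) = 0.00923934375
poisonous: 0.05 × (1−0.15) × 0.1 × 0.5 × 0.3 × (1−0.85) = 0.000095625
P(edible | x) = 0.00923934375 / 0.00933496875 ≈ 0.990

0.990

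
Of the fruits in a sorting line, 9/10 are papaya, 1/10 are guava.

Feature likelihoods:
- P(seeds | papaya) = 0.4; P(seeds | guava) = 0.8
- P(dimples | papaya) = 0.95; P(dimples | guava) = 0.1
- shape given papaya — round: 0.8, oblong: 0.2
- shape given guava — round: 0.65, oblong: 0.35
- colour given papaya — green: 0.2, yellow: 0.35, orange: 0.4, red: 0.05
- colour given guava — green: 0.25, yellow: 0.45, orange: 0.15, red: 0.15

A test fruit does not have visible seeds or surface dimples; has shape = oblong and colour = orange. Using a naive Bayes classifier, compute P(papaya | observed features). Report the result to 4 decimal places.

papaya: 0.9 × (1−0.4) × (1−0.95) × 0.2 × 0.4 = 0.00216
guava: 0.1 × (1−0.8) × (1−0.1) × 0.35 × 0.15 = 0.000945
P(papaya | x) = 0.00216 / 0.003105 ≈ 0.6957

0.6957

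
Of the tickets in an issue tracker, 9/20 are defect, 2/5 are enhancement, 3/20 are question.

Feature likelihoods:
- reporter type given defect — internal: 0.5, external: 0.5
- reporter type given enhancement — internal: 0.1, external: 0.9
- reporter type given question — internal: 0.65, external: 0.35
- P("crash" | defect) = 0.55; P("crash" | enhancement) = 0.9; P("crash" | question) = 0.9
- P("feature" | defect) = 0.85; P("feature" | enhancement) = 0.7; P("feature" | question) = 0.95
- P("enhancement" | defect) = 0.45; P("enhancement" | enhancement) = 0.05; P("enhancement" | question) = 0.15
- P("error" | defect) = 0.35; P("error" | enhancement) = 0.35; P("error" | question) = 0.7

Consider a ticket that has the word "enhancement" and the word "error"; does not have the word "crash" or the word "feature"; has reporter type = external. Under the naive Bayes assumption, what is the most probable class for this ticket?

defect

defect: 0.45 × 0.5 × (1−0.55) × (1−0.85) × 0.45 × 0.35 = 0.00239203125
enhancement: 0.4 × 0.9 × (1−0.9) × (1−0.7) × 0.05 × 0.35 = 0.000189
question: 0.15 × 0.35 × (1−0.9) × (1−0.95) × 0.15 × 0.7 = 0.0000275625
Highest score → defect.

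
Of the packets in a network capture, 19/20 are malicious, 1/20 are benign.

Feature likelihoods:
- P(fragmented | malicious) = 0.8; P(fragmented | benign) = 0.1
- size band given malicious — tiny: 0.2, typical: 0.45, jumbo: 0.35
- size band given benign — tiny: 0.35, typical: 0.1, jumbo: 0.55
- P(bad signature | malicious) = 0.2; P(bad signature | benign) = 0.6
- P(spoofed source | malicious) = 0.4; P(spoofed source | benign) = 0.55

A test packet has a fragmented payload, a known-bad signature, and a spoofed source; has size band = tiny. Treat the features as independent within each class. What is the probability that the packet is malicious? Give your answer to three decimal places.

0.955

malicious: 0.95 × 0.8 × 0.2 × 0.2 × 0.4 = 0.01216
benign: 0.05 × 0.1 × 0.35 × 0.6 × 0.55 = 0.0005775
P(malicious | x) = 0.01216 / 0.0127375 ≈ 0.955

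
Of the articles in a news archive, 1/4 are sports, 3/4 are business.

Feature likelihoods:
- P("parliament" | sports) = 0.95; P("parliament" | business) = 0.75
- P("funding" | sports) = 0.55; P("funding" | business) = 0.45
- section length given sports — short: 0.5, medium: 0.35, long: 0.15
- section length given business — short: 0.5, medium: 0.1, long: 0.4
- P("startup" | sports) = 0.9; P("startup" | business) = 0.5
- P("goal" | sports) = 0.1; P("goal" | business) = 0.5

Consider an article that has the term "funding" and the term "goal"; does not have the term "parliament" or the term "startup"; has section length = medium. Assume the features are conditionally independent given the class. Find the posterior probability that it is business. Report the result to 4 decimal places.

sports: 0.25 × (1−0.95) × 0.55 × 0.35 × (1−0.9) × 0.1 = 0.0000240625
business: 0.75 × (1−0.75) × 0.45 × 0.1 × (1−0.5) × 0.5 = 0.002109375
P(business | x) = 0.002109375 / 0.0021334375 ≈ 0.9887

0.9887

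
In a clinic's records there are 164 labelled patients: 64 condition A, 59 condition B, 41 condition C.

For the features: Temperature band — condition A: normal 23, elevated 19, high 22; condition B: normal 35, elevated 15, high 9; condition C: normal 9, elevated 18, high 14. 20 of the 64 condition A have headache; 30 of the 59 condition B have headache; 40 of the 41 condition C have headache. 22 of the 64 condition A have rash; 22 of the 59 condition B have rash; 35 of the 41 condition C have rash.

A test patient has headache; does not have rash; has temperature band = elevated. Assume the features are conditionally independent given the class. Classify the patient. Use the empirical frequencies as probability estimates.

condition A: (64/164) × (19/64) × (20/64) × (42/64) ≈ 0.0237591
condition B: (59/164) × (15/59) × (30/59) × (37/59) ≈ 0.0291653
condition C: (41/164) × (18/41) × (40/41) × (6/41) ≈ 0.0156701
Highest score → condition B.

condition B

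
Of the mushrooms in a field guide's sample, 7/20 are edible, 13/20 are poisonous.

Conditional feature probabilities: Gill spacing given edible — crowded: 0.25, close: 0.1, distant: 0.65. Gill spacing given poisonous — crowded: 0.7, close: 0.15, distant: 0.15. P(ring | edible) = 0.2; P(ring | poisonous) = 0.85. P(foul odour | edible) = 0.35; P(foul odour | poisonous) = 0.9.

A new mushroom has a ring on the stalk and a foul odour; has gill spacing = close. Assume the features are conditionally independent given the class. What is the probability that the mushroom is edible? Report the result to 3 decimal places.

0.032

edible: 0.35 × 0.1 × 0.2 × 0.35 = 0.00245
poisonous: 0.65 × 0.15 × 0.85 × 0.9 = 0.0745875
P(edible | x) = 0.00245 / 0.0770375 ≈ 0.032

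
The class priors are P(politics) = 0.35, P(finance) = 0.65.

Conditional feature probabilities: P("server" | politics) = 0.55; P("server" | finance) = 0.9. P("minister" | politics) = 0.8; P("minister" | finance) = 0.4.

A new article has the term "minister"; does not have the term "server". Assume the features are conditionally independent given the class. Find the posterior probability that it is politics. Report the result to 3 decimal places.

0.829

politics: 0.35 × (1−0.55) × 0.8 = 0.126
finance: 0.65 × (1−0.9) × 0.4 = 0.026
P(politics | x) = 0.126 / 0.152 ≈ 0.829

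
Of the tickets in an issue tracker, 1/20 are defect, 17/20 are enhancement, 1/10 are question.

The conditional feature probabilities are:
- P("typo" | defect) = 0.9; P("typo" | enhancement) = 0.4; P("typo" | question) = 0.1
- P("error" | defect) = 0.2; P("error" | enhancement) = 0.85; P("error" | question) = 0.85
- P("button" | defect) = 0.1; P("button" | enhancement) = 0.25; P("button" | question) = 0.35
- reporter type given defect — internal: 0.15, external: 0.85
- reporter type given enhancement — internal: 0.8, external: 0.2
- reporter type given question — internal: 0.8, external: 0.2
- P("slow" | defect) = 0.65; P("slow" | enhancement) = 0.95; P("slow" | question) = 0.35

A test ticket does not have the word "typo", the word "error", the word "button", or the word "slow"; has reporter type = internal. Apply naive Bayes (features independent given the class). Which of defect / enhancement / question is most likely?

defect: 0.05 × (1−0.9) × (1−0.2) × (1−0.1) × 0.15 × (1−0.65) = 0.000189
enhancement: 0.85 × (1−0.4) × (1−0.85) × (1−0.25) × 0.8 × (1−0.95) = 0.002295
question: 0.1 × (1−0.1) × (1−0.85) × (1−0.35) × 0.8 × (1−0.35) = 0.004563
Highest score → question.

question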